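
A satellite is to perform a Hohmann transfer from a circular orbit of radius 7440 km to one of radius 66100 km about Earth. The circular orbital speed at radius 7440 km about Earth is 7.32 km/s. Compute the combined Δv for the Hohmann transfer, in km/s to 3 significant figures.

Δv = 3.85 km/s

From the circular-orbit relation v² = μ/r at r = 7440 km: μ = v²r = (7.32)² × 7440 = 3.98653×10^5 km³/s².
The Hohmann ellipse has a_t = (r₁ + r₂)/2 = 36770 km.
At r₁ the circular-orbit speed is v₁ = √(μ/r₁) = 7.32000 km/s.
Transfer-orbit speed at r₁ (vis-viva): v_p = √[μ(2/r₁ − 1/a_t)] = 9.81443 km/s.
First burn Δv₁ = |v_p − v₁| = 2.49443 km/s.
At r₂, v₂ = √(μ/r₂) = 2.45582 km/s.
Transfer-orbit speed at r₂: v_a = √[μ(2/r₂ − 1/a_t)] = 1.10468 km/s.
Second burn Δv₂ = |v₂ − v_a| = 1.35114 km/s.
Δv = Δv₁ + Δv₂ = 2.49443 + 1.35114 = 3.846 km/s.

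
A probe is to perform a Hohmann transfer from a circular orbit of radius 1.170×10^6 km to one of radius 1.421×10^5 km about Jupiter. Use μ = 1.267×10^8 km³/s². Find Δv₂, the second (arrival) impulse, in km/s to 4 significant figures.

Δv₂ = 10.02 km/s

Semi-major axis of the transfer orbit: a_t = (1.170×10^6 + 1.421×10^5)/2 = 6.5605×10^5 km.
On the circular orbit at r = 1.421×10^5 km, v_c = √(μ/r) = 29.86 km/s.
Vis-viva on the transfer ellipse at r = 1.421×10^5 km gives v_t = √[μ(2/r − 1/a_t)] = 39.88 km/s.
Δv₂ = |v_t − v_c| = |39.88 − 29.86| = 10.02 km/s.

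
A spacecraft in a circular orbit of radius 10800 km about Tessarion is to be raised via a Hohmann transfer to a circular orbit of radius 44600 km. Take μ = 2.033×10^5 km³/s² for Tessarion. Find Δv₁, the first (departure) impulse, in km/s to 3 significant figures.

Δv₁ = 1.17 km/s

The Hohmann ellipse has a_t = (r₁ + r₂)/2 = 27700 km.
On the circular orbit at r = 10800 km, v_c = √(μ/r) = 4.3387 km/s.
Vis-viva on the transfer ellipse at r = 10800 km gives v_t = √[μ(2/r − 1/a_t)] = 5.5053 km/s.
Δv₁ = |v_t − v_c| = |5.5053 − 4.3387| = 1.167 km/s.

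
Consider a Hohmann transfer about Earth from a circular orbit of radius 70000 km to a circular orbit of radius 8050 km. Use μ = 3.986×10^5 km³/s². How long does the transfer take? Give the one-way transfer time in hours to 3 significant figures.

t = 10.7 hours

The Hohmann ellipse has a_t = (r₁ + r₂)/2 = 39025 km.
Half the transfer-orbit period gives t = π√(a_t³/μ) = 38360 s.
Converting: 38360 s ÷ 3600 s/hour = 10.7 hours.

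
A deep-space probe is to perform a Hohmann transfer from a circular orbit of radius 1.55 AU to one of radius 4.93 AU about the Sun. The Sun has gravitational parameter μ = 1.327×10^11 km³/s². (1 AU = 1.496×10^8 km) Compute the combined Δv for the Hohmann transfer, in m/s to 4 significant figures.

Δv = 9723 m/s

In km: r₁ = 1.55 × 1.496×10^8 = 2.3188×10^8 km; r₂ = 4.93 × 1.496×10^8 = 7.37528×10^8 km.
Semi-major axis of the transfer orbit: a_t = (2.3188×10^8 + 7.37528×10^8)/2 = 4.84704×10^8 km.
At r₁ the circular-orbit speed is v₁ = √(μ/r₁) = 23.922 km/s.
On the transfer ellipse at r₁, v² = μ(2/r − 1/a) gives v_p = √[μ(2/r₁ − 1/a_t)] = 29.509 km/s.
First burn Δv₁ = |v_p − v₁| = 5.587 km/s.
Circular speed at r₂: v₂ = √(μ/r₂) = 13.414 km/s.
Transfer-orbit speed at r₂: v_a = √[μ(2/r₂ − 1/a_t)] = 9.2777 km/s.
Second burn Δv₂ = |v₂ − v_a| = 4.136 km/s.
Total Δv = Δv₁ + Δv₂ = 9.723 km/s.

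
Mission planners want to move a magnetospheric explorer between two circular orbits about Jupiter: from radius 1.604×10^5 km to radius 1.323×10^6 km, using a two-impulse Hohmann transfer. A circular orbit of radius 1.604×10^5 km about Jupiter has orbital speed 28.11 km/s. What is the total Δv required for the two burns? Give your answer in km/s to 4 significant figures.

Δv = 14.67 km/s

From the circular-orbit relation v² = μ/r at r = 1.604×10^5 km: μ = v²r = (28.11)² × 1.604×10^5 = 1.26744×10^8 km³/s².
Semi-major axis of the transfer orbit: a_t = (1.604×10^5 + 1.323×10^6)/2 = 7.417×10^5 km.
Circular speed at r₁: v₁ = √(μ/r₁) = √(1.26744×10^8/1.604×10^5) = 28.110 km/s.
On the transfer ellipse at r₁, vis-viva equation gives v_p = √[μ(2/r₁ − 1/a_t)] = 37.543 km/s.
First burn Δv₁ = |v_p − v₁| = 9.433 km/s.
At r₂, v₂ = √(μ/r₂) = 9.788 km/s.
Transfer-orbit speed at r₂: v_a = √[μ(2/r₂ − 1/a_t)] = 4.552 km/s.
Second burn Δv₂ = |v₂ − v_a| = 5.236 km/s.
Total Δv = Δv₁ + Δv₂ = 14.67 km/s.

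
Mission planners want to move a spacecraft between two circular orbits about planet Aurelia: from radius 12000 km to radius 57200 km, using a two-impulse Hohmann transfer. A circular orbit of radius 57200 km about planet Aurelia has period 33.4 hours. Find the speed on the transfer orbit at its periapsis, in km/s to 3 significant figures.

v = 8.39 km/s

From Kepler's third law T² = 4π²r³/μ at r = 57200 km, T = 33.4 hours = 33.4 × 3600 s = 1.2024×10^5 s: μ = 4π²r³/T² = 5.11034×10^5 km³/s².
Transfer-ellipse semi-major axis a_t = (r₁ + r₂)/2 = (12000 + 57200)/2 = 34600 km.
At periapsis, r = 12000 km.
Vis-viva: v = √[μ(2/r − 1/a_t)] = √[5.11034×10^5 × (2/12000 − 1/34600)] = 8.391 km/s.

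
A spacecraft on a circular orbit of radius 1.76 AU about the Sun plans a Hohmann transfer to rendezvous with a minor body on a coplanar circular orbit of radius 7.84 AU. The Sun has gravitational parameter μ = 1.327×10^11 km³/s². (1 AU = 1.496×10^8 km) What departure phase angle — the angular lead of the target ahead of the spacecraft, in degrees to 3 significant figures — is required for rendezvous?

In km: r₁ = 1.76 × 1.496×10^8 = 2.63296×10^8 km; r₂ = 7.84 × 1.496×10^8 = 1.172864×10^9 km.
Semi-major axis of the transfer orbit: a_t = (2.63296×10^8 + 1.172864×10^9)/2 = 7.1808×10^8 km.
The half-period of the transfer ellipse is t = π√(a_t³/μ) = 1.659×10^8 s.
Target angular speed ω₂ = √(μ/r₂³) = 9.069×10^-9 rad/s.
Angle swept by the target during transfer: ω₂·t = 1.505 rad = 86.23°.
Arrival is 180° from departure on the ellipse, so φ = 180° − 86.23° = 93.8°.

φ = 93.8°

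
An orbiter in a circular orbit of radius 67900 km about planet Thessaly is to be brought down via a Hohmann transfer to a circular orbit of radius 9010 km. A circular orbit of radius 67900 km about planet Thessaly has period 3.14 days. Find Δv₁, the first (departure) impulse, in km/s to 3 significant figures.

Δv₁ = 0.811 km/s

From Kepler's third law T² = 4π²r³/μ at r = 67900 km, T = 3.14 days = 3.14 × 86400 s = 2.71296×10^5 s: μ = 4π²r³/T² = 1.67912×10^5 km³/s².
The Hohmann ellipse has a_t = (r₁ + r₂)/2 = 38455 km.
Circular speed at r = 67900 km: v_c = √(μ/r) = 1.5726 km/s.
Vis-viva on the transfer ellipse at r = 67900 km gives v_t = √[μ(2/r − 1/a_t)] = 0.76119 km/s.
Δv₁ = |v_t − v_c| = |0.76119 − 1.5726| = 0.8114 km/s.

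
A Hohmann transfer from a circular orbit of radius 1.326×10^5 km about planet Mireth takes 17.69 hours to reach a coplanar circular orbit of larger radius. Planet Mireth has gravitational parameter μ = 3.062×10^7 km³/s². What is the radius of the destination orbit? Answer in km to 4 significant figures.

Transfer time t = 17.69 hours = 63684 s, and t = π√(a_t³/μ).
So a_t = (μ t²/π²)^(1/3) = (3.062×10^7 × (63684)² / π²)^(1/3) = 2.3259×10^5 km.
Since a_t = (r₁ + r₂)/2, r₂ = 2a_t − r₁ = 2×2.3259×10^5 − 1.326×10^5 = 3.3258×10^5 km.

r₂ = 3.326×10^5 km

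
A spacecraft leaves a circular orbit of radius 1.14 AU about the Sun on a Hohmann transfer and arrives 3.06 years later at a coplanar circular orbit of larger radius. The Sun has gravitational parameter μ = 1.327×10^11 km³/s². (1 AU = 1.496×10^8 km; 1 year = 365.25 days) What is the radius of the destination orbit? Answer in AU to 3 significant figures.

In km: r₁ = 1.14 × 1.496×10^8 = 1.70544×10^8 km.
Transfer time t = 3.06 years × 365.25 × 86400 s = 9.6566256×10^7 s, and t = π√(a_t³/μ).
So a_t = (μ t²/π²)^(1/3) = (1.327×10^11 × (9.6566256×10^7)² / π²)^(1/3) = 5.0050×10^8 km.
Since a_t = (r₁ + r₂)/2, r₂ = 2a_t − r₁ = 2×5.0050×10^8 − 1.70544×10^8 = 8.30456×10^8 km.
In AU: r₂ = 8.30456×10^8 / 1.496×10^8 = 5.55 AU.

r₂ = 5.55 AU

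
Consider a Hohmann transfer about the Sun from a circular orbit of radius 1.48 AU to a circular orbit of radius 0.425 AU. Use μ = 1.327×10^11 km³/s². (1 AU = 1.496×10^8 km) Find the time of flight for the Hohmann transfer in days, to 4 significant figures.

t = 169.8 days

In km: r₁ = 1.48 × 1.496×10^8 = 2.21408×10^8 km; r₂ = 0.425 × 1.496×10^8 = 6.358×10^7 km.
Semi-major axis of the transfer orbit: a_t = (2.21408×10^8 + 6.358×10^7)/2 = 1.42494×10^8 km.
Transfer time t = π√(a_t³/μ) = π√((1.42494×10^8)³ / 1.327×10^11) = 1.467×10^7 s.
Converting: 1.467×10^7 s ÷ 86400 s/day = 169.8 days.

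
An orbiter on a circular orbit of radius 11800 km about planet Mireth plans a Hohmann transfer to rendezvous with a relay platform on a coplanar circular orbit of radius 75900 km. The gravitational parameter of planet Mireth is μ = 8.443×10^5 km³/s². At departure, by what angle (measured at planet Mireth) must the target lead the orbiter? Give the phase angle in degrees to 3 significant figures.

φ = 101°

The Hohmann ellipse has a_t = (r₁ + r₂)/2 = 43850 km.
Transfer time t = π√(a_t³/μ) = 31394.7 s.
The target's mean motion on its circular orbit is ω₂ = √(μ/r₂³) = 4.39426×10^-5 rad/s.
Angle swept by the target during transfer: ω₂·t = 1.37956 rad = 79.04°.
The orbiter traverses 180° on the transfer ellipse, so the target must lead by 180° − 79.04° = 101°.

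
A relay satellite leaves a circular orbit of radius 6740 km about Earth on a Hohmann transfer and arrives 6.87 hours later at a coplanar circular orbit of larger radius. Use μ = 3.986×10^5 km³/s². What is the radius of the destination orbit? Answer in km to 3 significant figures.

Transfer time t = 6.87 hours = 24732 s, and t = π√(a_t³/μ).
So a_t = (μ t²/π²)^(1/3) = (3.986×10^5 × (24732)² / π²)^(1/3) = 29124 km.
Since a_t = (r₁ + r₂)/2, r₂ = 2a_t − r₁ = 2×29124 − 6740 = 51508 km.

r₂ = 51500 km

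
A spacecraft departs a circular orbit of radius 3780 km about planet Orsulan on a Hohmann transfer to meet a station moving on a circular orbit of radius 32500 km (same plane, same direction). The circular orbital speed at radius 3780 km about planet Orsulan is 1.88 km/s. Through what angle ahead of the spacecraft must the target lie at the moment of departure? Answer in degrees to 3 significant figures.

From the circular-orbit relation v² = μ/r at r = 3780 km: μ = v²r = (1.88)² × 3780 = 13360.0 km³/s².
Transfer-ellipse semi-major axis a_t = (r₁ + r₂)/2 = (3780 + 32500)/2 = 18140 km.
Transfer time t = π√(a_t³/μ) = 66410 s.
The target's mean motion on its circular orbit is ω₂ = √(μ/r₂³) = 1.973×10^-5 rad/s.
Angle swept by the target during transfer: ω₂·t = 1.310 rad = 75.06°.
Arrival is 180° from departure on the ellipse, so φ = 180° − 75.06° = 105°.

φ = 105°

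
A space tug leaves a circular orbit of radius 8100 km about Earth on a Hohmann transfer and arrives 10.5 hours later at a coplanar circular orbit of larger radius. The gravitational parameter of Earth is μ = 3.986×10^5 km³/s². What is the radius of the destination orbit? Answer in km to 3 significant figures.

r₂ = 69200 km

Transfer time t = 10.5 hours = 37800 s, and t = π√(a_t³/μ).
So a_t = (μ t²/π²)^(1/3) = (3.986×10^5 × (37800)² / π²)^(1/3) = 38643 km.
Since a_t = (r₁ + r₂)/2, r₂ = 2a_t − r₁ = 2×38643 − 8100 = 69186 km.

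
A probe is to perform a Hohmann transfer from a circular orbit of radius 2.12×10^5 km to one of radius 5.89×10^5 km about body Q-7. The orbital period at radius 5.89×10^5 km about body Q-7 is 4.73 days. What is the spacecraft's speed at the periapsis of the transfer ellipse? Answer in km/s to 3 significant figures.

From Kepler's third law T² = 4π²r³/μ at r = 5.89×10^5 km, T = 4.73 days = 4.73 × 86400 s = 4.08672×10^5 s: μ = 4π²r³/T² = 4.83010×10^7 km³/s².
The Hohmann ellipse has a_t = (r₁ + r₂)/2 = 4.005×10^5 km.
At periapsis, r = 2.120×10^5 km.
From the vis-viva equation, v = √[μ(2/r − 1/a_t)] = 18.30 km/s.

v = 18.3 km/s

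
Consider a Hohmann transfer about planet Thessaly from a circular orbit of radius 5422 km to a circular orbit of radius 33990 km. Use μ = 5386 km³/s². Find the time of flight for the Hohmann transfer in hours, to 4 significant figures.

t = 32.89 hours

Transfer-ellipse semi-major axis a_t = (r₁ + r₂)/2 = (5422 + 33990)/2 = 19706 km.
Transfer time t = π√(a_t³/μ) = π√((19706)³ / 5386) = 1.184×10^5 s.
Converting: 1.184×10^5 s ÷ 3600 s/hour = 32.89 hours.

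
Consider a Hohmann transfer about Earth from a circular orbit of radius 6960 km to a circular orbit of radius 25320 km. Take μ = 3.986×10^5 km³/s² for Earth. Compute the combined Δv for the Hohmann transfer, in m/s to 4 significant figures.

Δv = 3273 m/s

Semi-major axis of the transfer orbit: a_t = (6960 + 25320)/2 = 16140 km.
At r₁ the circular-orbit speed is v₁ = √(μ/r₁) = 7.568 km/s.
On the transfer ellipse at r₁, v² = μ(2/r − 1/a) gives v_p = √[μ(2/r₁ − 1/a_t)] = 9.479 km/s.
First burn Δv₁ = |v_p − v₁| = 1.911 km/s.
At r₂, v₂ = √(μ/r₂) = 3.9677 km/s.
Transfer-orbit speed at r₂: v_a = √[μ(2/r₂ − 1/a_t)] = 2.6055 km/s.
Second burn Δv₂ = |v₂ − v_a| = 1.362 km/s.
Δv = Δv₁ + Δv₂ = 1.911 + 1.362 = 3.273 km/s.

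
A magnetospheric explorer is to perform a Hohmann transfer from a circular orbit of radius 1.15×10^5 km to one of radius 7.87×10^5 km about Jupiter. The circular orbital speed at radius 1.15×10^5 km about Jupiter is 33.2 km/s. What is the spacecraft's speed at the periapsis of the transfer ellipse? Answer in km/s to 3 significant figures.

v = 43.9 km/s

From the circular-orbit relation v² = μ/r at r = 1.15×10^5 km: μ = v²r = (33.2)² × 1.15×10^5 = 1.26758×10^8 km³/s².
Transfer-ellipse semi-major axis a_t = (r₁ + r₂)/2 = (1.150×10^5 + 7.870×10^5)/2 = 4.510×10^5 km.
At periapsis, r = 1.150×10^5 km.
Applying v² = μ(2/r − 1/a_t): v = 43.86 km/s.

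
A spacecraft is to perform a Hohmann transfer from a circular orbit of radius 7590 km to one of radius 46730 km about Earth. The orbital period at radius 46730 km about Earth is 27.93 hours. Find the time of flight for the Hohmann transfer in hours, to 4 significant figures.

t = 6.188 hours

From Kepler's third law T² = 4π²r³/μ at r = 46730 km, T = 27.93 hours = 27.93 × 3600 s = 1.00548×10^5 s: μ = 4π²r³/T² = 3.98474×10^5 km³/s².
Semi-major axis of the transfer orbit: a_t = (7590 + 46730)/2 = 27160 km.
By Kepler's third law the transfer-orbit period is T = 2π√(a_t³/μ), so t = T/2 = 22276 s.
Converting: 22276 s ÷ 3600 s/hour = 6.188 hours.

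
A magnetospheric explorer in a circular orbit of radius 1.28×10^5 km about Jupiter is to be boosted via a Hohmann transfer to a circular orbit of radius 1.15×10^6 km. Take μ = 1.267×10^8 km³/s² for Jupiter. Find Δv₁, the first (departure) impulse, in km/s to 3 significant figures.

Δv₁ = 10.7 km/s

Transfer-ellipse semi-major axis a_t = (r₁ + r₂)/2 = (1.280×10^5 + 1.150×10^6)/2 = 6.390×10^5 km.
On the circular orbit at r = 1.280×10^5 km, v_c = √(μ/r) = 31.4618 km/s.
Transfer-orbit speed at the same r (vis-viva, a = a_t): v_t = √[μ(2/r − 1/a_t)] = 42.2067 km/s.
Δv₁ = |v_t − v_c| = |42.2067 − 31.4618| = 10.74 km/s.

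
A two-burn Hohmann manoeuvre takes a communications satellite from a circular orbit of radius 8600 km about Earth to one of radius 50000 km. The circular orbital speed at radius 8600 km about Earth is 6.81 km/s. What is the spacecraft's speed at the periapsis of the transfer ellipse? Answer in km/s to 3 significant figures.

From the circular-orbit relation v² = μ/r at r = 8600 km: μ = v²r = (6.81)² × 8600 = 3.98834×10^5 km³/s².
Semi-major axis of the transfer orbit: a_t = (8600 + 50000)/2 = 29300 km.
The periapsis of the transfer ellipse is at r = 8600 km.
Applying v² = μ(2/r − 1/a_t): v = 8.896 km/s.

v = 8.90 km/s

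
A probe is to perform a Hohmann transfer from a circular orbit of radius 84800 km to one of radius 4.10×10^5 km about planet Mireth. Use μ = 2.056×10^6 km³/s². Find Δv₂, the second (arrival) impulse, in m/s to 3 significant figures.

Transfer-ellipse semi-major axis a_t = (r₁ + r₂)/2 = (84800 + 4.100×10^5)/2 = 2.474×10^5 km.
Circular speed at r = 4.100×10^5 km: v_c = √(μ/r) = 2.2393 km/s.
Vis-viva on the transfer ellipse at r = 4.100×10^5 km gives v_t = √[μ(2/r − 1/a_t)] = 1.3110 km/s.
Δv₂ = |v_t − v_c| = |1.3110 − 2.2393| = 0.9283 km/s.

Δv₂ = 928 m/s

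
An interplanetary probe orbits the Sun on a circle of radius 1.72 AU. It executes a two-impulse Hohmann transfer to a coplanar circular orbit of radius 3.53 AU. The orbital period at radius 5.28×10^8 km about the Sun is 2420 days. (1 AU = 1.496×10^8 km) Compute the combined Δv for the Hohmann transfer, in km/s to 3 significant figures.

Δv = 6.65 km/s

From Kepler's third law T² = 4π²r³/μ at r = 5.28×10^8 km, T = 2420 days = 2420 × 86400 s = 2.09088×10^8 s: μ = 4π²r³/T² = 1.32924×10^11 km³/s².
In km: r₁ = 1.72 × 1.496×10^8 = 2.57312×10^8 km; r₂ = 3.53 × 1.496×10^8 = 5.28088×10^8 km.
Semi-major axis of the transfer orbit: a_t = (2.57312×10^8 + 5.28088×10^8)/2 = 3.927×10^8 km.
At r₁ the circular-orbit speed is v₁ = √(μ/r₁) = 22.729 km/s.
Transfer-orbit speed at r₁ (vis-viva): v_p = √[μ(2/r₁ − 1/a_t)] = 26.357 km/s.
First burn Δv₁ = |v_p − v₁| = 3.628 km/s.
Circular speed at r₂: v₂ = √(μ/r₂) = 15.865 km/s.
Transfer-orbit speed at r₂: v_a = √[μ(2/r₂ − 1/a_t)] = 12.842 km/s.
Second burn Δv₂ = |v₂ − v_a| = 3.023 km/s.
Total Δv = Δv₁ + Δv₂ = 6.651 km/s.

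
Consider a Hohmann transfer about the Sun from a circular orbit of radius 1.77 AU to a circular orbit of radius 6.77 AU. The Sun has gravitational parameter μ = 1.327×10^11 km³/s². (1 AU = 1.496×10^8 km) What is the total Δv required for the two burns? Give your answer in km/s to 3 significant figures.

In km: r₁ = 1.77 × 1.496×10^8 = 2.64792×10^8 km; r₂ = 6.77 × 1.496×10^8 = 1.012792×10^9 km.
Semi-major axis of the transfer orbit: a_t = (2.64792×10^8 + 1.012792×10^9)/2 = 6.38792×10^8 km.
At r₁ the circular-orbit speed is v₁ = √(μ/r₁) = 22.386 km/s.
Transfer-orbit speed at r₁ (vis-viva equation): v_p = √[μ(2/r₁ − 1/a_t)] = 28.188 km/s.
First burn Δv₁ = |v_p − v₁| = 5.802 km/s.
Circular speed at r₂: v₂ = √(μ/r₂) = 11.447 km/s.
Transfer-orbit speed at r₂: v_a = √[μ(2/r₂ − 1/a_t)] = 7.3697 km/s.
Second burn Δv₂ = |v₂ − v_a| = 4.077 km/s.
Total Δv = Δv₁ + Δv₂ = 9.879 km/s.

Δv = 9.88 km/s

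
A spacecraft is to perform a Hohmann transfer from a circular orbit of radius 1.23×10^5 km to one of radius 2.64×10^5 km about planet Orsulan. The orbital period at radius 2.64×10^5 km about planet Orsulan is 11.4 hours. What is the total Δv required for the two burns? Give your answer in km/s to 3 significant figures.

From Kepler's third law T² = 4π²r³/μ at r = 2.64×10^5 km, T = 11.4 hours = 11.4 × 3600 s = 41040 s: μ = 4π²r³/T² = 4.31278×10^8 km³/s².
Semi-major axis of the transfer orbit: a_t = (1.230×10^5 + 2.640×10^5)/2 = 1.935×10^5 km.
At r₁ the circular-orbit speed is v₁ = √(μ/r₁) = 59.214 km/s.
On the transfer ellipse at r₁, v² = μ(2/r − 1/a) gives v_p = √[μ(2/r₁ − 1/a_t)] = 69.165 km/s.
First burn Δv₁ = |v_p − v₁| = 9.951 km/s.
Circular speed at r₂: v₂ = √(μ/r₂) = 40.418 km/s.
Transfer-orbit speed at r₂: v_a = √[μ(2/r₂ − 1/a_t)] = 32.225 km/s.
Second burn Δv₂ = |v₂ − v_a| = 8.193 km/s.
Total Δv = Δv₁ + Δv₂ = 18.14 km/s.

Δv = 18.1 km/s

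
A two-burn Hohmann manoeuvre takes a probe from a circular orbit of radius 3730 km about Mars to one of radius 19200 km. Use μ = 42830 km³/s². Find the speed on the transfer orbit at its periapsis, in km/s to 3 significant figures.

Semi-major axis of the transfer orbit: a_t = (3730 + 19200)/2 = 11465 km.
The periapsis of the transfer ellipse is at r = 3730 km.
From the vis-viva equation, v = √[μ(2/r − 1/a_t)] = 4.385 km/s.

v = 4.39 km/s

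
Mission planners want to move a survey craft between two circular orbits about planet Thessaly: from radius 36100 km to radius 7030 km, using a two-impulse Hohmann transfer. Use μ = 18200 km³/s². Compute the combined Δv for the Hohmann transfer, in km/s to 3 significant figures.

Semi-major axis of the transfer orbit: a_t = (36100 + 7030)/2 = 21565 km.
At r₁ the circular-orbit speed is v₁ = √(μ/r₁) = 0.7100 km/s.
Transfer-orbit speed at r₁ (v² = μ(2/r − 1/a)): v_a = √[μ(2/r₁ − 1/a_t)] = 0.4054 km/s.
First burn Δv₁ = |v_a − v₁| = 0.3046 km/s.
Circular speed at r₂: v₂ = √(μ/r₂) = 1.6090 km/s.
Transfer-orbit speed at r₂: v_p = √[μ(2/r₂ − 1/a_t)] = 2.0818 km/s.
Second burn Δv₂ = |v₂ − v_p| = 0.4728 km/s.
Total Δv = Δv₁ + Δv₂ = 0.7774 km/s.

Δv = 0.777 km/s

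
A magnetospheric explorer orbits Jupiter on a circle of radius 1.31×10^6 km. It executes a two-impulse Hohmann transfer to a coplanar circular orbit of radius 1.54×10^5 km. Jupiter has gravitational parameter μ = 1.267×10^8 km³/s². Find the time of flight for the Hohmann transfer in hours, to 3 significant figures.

Transfer-ellipse semi-major axis a_t = (r₁ + r₂)/2 = (1.310×10^6 + 1.540×10^5)/2 = 7.320×10^5 km.
Half the transfer-orbit period gives t = π√(a_t³/μ) = 1.748×10^5 s.
Converting: 1.748×10^5 s ÷ 3600 s/hour = 48.6 hours.

t = 48.6 hours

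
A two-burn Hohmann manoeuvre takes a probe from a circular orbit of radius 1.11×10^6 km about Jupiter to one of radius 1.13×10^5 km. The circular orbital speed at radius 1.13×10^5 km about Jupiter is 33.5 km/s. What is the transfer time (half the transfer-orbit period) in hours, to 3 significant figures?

From the circular-orbit relation v² = μ/r at r = 1.13×10^5 km: μ = v²r = (33.5)² × 1.13×10^5 = 1.26814×10^8 km³/s².
Transfer-ellipse semi-major axis a_t = (r₁ + r₂)/2 = (1.110×10^6 + 1.130×10^5)/2 = 6.115×10^5 km.
Transfer time t = π√(a_t³/μ) = π√((6.115×10^5)³ / 1.26814×10^8) = 1.334×10^5 s.
Converting: 1.334×10^5 s ÷ 3600 s/hour = 37.1 hours.

t = 37.1 hours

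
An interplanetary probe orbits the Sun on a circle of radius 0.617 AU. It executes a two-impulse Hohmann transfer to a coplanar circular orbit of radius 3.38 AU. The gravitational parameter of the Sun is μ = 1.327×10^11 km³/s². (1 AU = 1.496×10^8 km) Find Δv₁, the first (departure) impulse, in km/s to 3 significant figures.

In km: r₁ = 0.617 × 1.496×10^8 = 9.23032×10^7 km; r₂ = 3.38 × 1.496×10^8 = 5.05648×10^8 km.
The Hohmann ellipse has a_t = (r₁ + r₂)/2 = 2.989756×10^8 km.
On the circular orbit at r = 9.23032×10^7 km, v_c = √(μ/r) = 37.92 km/s.
Transfer-orbit speed at the same r (vis-viva, a = a_t): v_t = √[μ(2/r − 1/a_t)] = 49.31 km/s.
Δv₁ = |v_t − v_c| = |49.31 − 37.92| = 11.39 km/s.

Δv₁ = 11.4 km/s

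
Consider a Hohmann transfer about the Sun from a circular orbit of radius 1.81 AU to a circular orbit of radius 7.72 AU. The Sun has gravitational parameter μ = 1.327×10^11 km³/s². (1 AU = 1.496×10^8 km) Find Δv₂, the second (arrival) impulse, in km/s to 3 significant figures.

In km: r₁ = 1.81 × 1.496×10^8 = 2.70776×10^8 km; r₂ = 7.72 × 1.496×10^8 = 1.154912×10^9 km.
Transfer-ellipse semi-major axis a_t = (r₁ + r₂)/2 = (2.70776×10^8 + 1.154912×10^9)/2 = 7.12844×10^8 km.
Circular speed at r = 1.154912×10^9 km: v_c = √(μ/r) = 10.7192 km/s.
Transfer-orbit speed at the same r (vis-viva, a = a_t): v_t = √[μ(2/r − 1/a_t)] = 6.60646 km/s.
Δv₂ = |v_t − v_c| = |6.60646 − 10.7192| = 4.113 km/s.

Δv₂ = 4.11 km/s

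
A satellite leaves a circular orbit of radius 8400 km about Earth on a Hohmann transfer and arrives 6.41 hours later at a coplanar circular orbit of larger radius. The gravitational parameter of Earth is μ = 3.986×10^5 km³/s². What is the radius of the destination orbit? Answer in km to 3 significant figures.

Transfer time t = 6.41 hours = 23076 s, and t = π√(a_t³/μ).
So a_t = (μ t²/π²)^(1/3) = (3.986×10^5 × (23076)² / π²)^(1/3) = 27809 km.
Since a_t = (r₁ + r₂)/2, r₂ = 2a_t − r₁ = 2×27809 − 8400 = 47218 km.

r₂ = 47200 km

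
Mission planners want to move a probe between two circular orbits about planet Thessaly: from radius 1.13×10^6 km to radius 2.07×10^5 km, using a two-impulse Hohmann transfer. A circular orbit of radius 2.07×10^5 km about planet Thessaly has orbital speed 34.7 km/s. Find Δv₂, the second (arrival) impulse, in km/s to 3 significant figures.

From the circular-orbit relation v² = μ/r at r = 2.07×10^5 km: μ = v²r = (34.7)² × 2.07×10^5 = 2.49247×10^8 km³/s².
The Hohmann ellipse has a_t = (r₁ + r₂)/2 = 6.685×10^5 km.
Circular speed at r = 2.070×10^5 km: v_c = √(μ/r) = 34.70 km/s.
Vis-viva on the transfer ellipse at r = 2.070×10^5 km gives v_t = √[μ(2/r − 1/a_t)] = 45.11 km/s.
Δv₂ = |v_t − v_c| = |45.11 − 34.70| = 10.41 km/s.

Δv₂ = 10.4 km/s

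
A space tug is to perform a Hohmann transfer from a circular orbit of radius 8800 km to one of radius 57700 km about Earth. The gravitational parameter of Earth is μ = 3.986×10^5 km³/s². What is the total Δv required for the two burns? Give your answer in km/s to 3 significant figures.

Δv = 3.41 km/s

The Hohmann ellipse has a_t = (r₁ + r₂)/2 = 33250 km.
At r₁ the circular-orbit speed is v₁ = √(μ/r₁) = 6.730 km/s.
Transfer-orbit speed at r₁ (vis-viva): v_p = √[μ(2/r₁ − 1/a_t)] = 8.866 km/s.
First burn Δv₁ = |v_p − v₁| = 2.136 km/s.
At r₂, v₂ = √(μ/r₂) = 2.628 km/s.
Transfer-orbit speed at r₂: v_a = √[μ(2/r₂ − 1/a_t)] = 1.352 km/s.
Second burn Δv₂ = |v₂ − v_a| = 1.276 km/s.
Δv = Δv₁ + Δv₂ = 2.136 + 1.276 = 3.412 km/s.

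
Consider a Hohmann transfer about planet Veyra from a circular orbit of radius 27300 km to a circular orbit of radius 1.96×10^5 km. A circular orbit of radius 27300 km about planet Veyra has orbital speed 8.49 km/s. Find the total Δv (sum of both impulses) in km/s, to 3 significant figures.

From the circular-orbit relation v² = μ/r at r = 27300 km: μ = v²r = (8.49)² × 27300 = 1.96779×10^6 km³/s².
Transfer-ellipse semi-major axis a_t = (r₁ + r₂)/2 = (27300 + 1.960×10^5)/2 = 1.1165×10^5 km.
At r₁ the circular-orbit speed is v₁ = √(μ/r₁) = 8.4900 km/s.
On the transfer ellipse at r₁, v² = μ(2/r − 1/a) gives v_p = √[μ(2/r₁ − 1/a_t)] = 11.249 km/s.
First burn Δv₁ = |v_p − v₁| = 2.759 km/s.
At r₂, v₂ = √(μ/r₂) = 3.169 km/s.
Transfer-orbit speed at r₂: v_a = √[μ(2/r₂ − 1/a_t)] = 1.567 km/s.
Second burn Δv₂ = |v₂ − v_a| = 1.602 km/s.
Δv = Δv₁ + Δv₂ = 2.759 + 1.602 = 4.361 km/s.

Δv = 4.36 km/s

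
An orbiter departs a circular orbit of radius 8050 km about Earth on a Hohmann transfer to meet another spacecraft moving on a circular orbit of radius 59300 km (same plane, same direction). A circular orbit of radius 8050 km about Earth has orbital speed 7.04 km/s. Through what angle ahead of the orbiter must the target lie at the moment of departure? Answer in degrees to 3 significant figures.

From the circular-orbit relation v² = μ/r at r = 8050 km: μ = v²r = (7.04)² × 8050 = 3.98971×10^5 km³/s².
The Hohmann ellipse has a_t = (r₁ + r₂)/2 = 33675 km.
The half-period of the transfer ellipse is t = π√(a_t³/μ) = 30736 s.
Target angular speed ω₂ = √(μ/r₂³) = 4.3741×10^-5 rad/s.
Angle swept by the target during transfer: ω₂·t = 1.3444 rad = 77.03°.
Arrival is 180° from departure on the ellipse, so φ = 180° − 77.03° = 103°.

φ = 103°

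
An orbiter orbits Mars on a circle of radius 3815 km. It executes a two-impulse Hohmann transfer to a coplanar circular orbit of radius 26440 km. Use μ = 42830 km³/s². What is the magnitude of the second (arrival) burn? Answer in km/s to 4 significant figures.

Δv₂ = 0.6336 km/s

Transfer-ellipse semi-major axis a_t = (r₁ + r₂)/2 = (3815 + 26440)/2 = 15127.5 km.
Circular speed at r = 26440 km: v_c = √(μ/r) = 1.2728 km/s.
Vis-viva on the transfer ellipse at r = 26440 km gives v_t = √[μ(2/r − 1/a_t)] = 0.63916 km/s.
Δv₂ = |v_t − v_c| = |0.63916 − 1.2728| = 0.6336 km/s.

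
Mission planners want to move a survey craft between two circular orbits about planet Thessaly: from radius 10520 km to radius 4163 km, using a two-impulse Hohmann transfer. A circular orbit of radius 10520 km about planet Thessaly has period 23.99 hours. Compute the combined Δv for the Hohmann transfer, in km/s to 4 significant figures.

Δv = 0.4288 km/s

From Kepler's third law T² = 4π²r³/μ at r = 10520 km, T = 23.99 hours = 23.99 × 3600 s = 86364 s: μ = 4π²r³/T² = 6162.28 km³/s².
Semi-major axis of the transfer orbit: a_t = (10520 + 4163)/2 = 7341.5 km.
Circular speed at r₁: v₁ = √(μ/r₁) = √(6162.28/10520) = 0.76535 km/s.
On the transfer ellipse at r₁, vis-viva gives v_a = √[μ(2/r₁ − 1/a_t)] = 0.57633 km/s.
First burn Δv₁ = |v_a − v₁| = 0.1890 km/s.
At r₂, v₂ = √(μ/r₂) = 1.216655 km/s.
Transfer-orbit speed at r₂: v_p = √[μ(2/r₂ − 1/a_t)] = 1.456408 km/s.
Second burn Δv₂ = |v₂ − v_p| = 0.2398 km/s.
Δv = Δv₁ + Δv₂ = 0.1890 + 0.2398 = 0.4288 km/s.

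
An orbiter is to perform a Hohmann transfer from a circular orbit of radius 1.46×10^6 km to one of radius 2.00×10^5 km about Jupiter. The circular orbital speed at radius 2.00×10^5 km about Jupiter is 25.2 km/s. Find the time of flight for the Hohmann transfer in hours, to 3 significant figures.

t = 58.6 hours

From the circular-orbit relation v² = μ/r at r = 2.00×10^5 km: μ = v²r = (25.2)² × 2.00×10^5 = 1.27008×10^8 km³/s².
Semi-major axis of the transfer orbit: a_t = (1.460×10^6 + 2.000×10^5)/2 = 8.300×10^5 km.
Half the transfer-orbit period gives t = π√(a_t³/μ) = 2.108×10^5 s.
Converting: 2.108×10^5 s ÷ 3600 s/hour = 58.6 hours.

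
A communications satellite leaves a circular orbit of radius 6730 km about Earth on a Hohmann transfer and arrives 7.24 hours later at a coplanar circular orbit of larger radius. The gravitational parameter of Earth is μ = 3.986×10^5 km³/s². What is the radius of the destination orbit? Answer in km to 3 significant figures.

r₂ = 53600 km

Transfer time t = 7.24 hours = 26064 s, and t = π√(a_t³/μ).
So a_t = (μ t²/π²)^(1/3) = (3.986×10^5 × (26064)² / π²)^(1/3) = 30161 km.
Since a_t = (r₁ + r₂)/2, r₂ = 2a_t − r₁ = 2×30161 − 6730 = 53592 km.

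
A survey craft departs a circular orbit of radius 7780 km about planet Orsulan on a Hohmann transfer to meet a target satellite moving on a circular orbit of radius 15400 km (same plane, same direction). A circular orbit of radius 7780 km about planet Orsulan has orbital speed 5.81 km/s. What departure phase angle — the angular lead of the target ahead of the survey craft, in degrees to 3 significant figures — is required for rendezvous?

φ = 62.5°

From the circular-orbit relation v² = μ/r at r = 7780 km: μ = v²r = (5.81)² × 7780 = 2.62622×10^5 km³/s².
Transfer-ellipse semi-major axis a_t = (r₁ + r₂)/2 = (7780 + 15400)/2 = 11590 km.
Transfer time t = π√(a_t³/μ) = 7649 s.
The target's mean motion on its circular orbit is ω₂ = √(μ/r₂³) = 2.682×10^-4 rad/s.
Angle swept by the target during transfer: ω₂·t = 2.051 rad = 117.5°.
Arrival is 180° from departure on the ellipse, so φ = 180° − 117.5° = 62.5°.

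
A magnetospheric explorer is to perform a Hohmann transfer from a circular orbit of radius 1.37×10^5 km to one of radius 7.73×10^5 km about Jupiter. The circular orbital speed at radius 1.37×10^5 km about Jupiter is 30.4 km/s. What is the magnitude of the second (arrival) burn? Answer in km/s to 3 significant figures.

Δv₂ = 5.78 km/s

From the circular-orbit relation v² = μ/r at r = 1.37×10^5 km: μ = v²r = (30.4)² × 1.37×10^5 = 1.26610×10^8 km³/s².
Semi-major axis of the transfer orbit: a_t = (1.370×10^5 + 7.730×10^5)/2 = 4.550×10^5 km.
On the circular orbit at r = 7.730×10^5 km, v_c = √(μ/r) = 12.798 km/s.
Vis-viva on the transfer ellipse at r = 7.730×10^5 km gives v_t = √[μ(2/r − 1/a_t)] = 7.0226 km/s.
Δv₂ = |v_t − v_c| = |7.0226 − 12.798| = 5.775 km/s.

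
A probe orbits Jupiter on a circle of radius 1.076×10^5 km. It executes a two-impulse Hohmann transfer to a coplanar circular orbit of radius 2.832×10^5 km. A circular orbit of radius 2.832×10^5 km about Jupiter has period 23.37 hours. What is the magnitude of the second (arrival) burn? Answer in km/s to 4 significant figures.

From Kepler's third law T² = 4π²r³/μ at r = 2.832×10^5 km, T = 23.37 hours = 23.37 × 3600 s = 84132 s: μ = 4π²r³/T² = 1.26683×10^8 km³/s².
Transfer-ellipse semi-major axis a_t = (r₁ + r₂)/2 = (1.076×10^5 + 2.832×10^5)/2 = 1.954×10^5 km.
On the circular orbit at r = 2.832×10^5 km, v_c = √(μ/r) = 21.150 km/s.
Vis-viva on the transfer ellipse at r = 2.832×10^5 km gives v_t = √[μ(2/r − 1/a_t)] = 15.695 km/s.
Δv₂ = |v_t − v_c| = |15.695 − 21.150| = 5.455 km/s.

Δv₂ = 5.455 km/s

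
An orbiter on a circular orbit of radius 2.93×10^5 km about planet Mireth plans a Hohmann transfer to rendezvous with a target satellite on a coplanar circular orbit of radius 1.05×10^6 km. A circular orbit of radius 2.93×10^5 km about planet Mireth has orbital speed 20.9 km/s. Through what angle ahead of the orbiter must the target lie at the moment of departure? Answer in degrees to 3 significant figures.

φ = 87.9°

From the circular-orbit relation v² = μ/r at r = 2.93×10^5 km: μ = v²r = (20.9)² × 2.93×10^5 = 1.27985×10^8 km³/s².
The Hohmann ellipse has a_t = (r₁ + r₂)/2 = 6.715×10^5 km.
Transfer time t = π√(a_t³/μ) = 1.52805×10^5 s.
Target angular speed ω₂ = √(μ/r₂³) = 1.05147×10^-5 rad/s.
Angle swept by the target during transfer: ω₂·t = 1.6067 rad = 92.06°.
Arrival is 180° from departure on the ellipse, so φ = 180° − 92.06° = 87.9°.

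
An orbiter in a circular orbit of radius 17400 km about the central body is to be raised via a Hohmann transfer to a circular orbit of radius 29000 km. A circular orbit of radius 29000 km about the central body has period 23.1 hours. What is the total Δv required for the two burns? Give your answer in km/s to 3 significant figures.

Δv = 0.627 km/s

From Kepler's third law T² = 4π²r³/μ at r = 29000 km, T = 23.1 hours = 23.1 × 3600 s = 83160 s: μ = 4π²r³/T² = 1.39227×10^5 km³/s².
Transfer-ellipse semi-major axis a_t = (r₁ + r₂)/2 = (17400 + 29000)/2 = 23200 km.
Circular speed at r₁: v₁ = √(μ/r₁) = √(1.39227×10^5/17400) = 2.82871 km/s.
On the transfer ellipse at r₁, vis-viva equation gives v_p = √[μ(2/r₁ − 1/a_t)] = 3.16259 km/s.
First burn Δv₁ = |v_p − v₁| = 0.33388 km/s.
Circular speed at r₂: v₂ = √(μ/r₂) = 2.191106 km/s.
Transfer-orbit speed at r₂: v_a = √[μ(2/r₂ − 1/a_t)] = 1.897553 km/s.
Second burn Δv₂ = |v₂ − v_a| = 0.29355 km/s.
Δv = Δv₁ + Δv₂ = 0.33388 + 0.29355 = 0.6274 km/s.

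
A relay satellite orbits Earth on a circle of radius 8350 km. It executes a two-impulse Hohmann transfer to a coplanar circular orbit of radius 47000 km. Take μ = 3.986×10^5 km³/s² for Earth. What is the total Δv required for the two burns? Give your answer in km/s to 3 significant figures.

The Hohmann ellipse has a_t = (r₁ + r₂)/2 = 27675 km.
Circular speed at r₁: v₁ = √(μ/r₁) = √(3.986×10^5/8350) = 6.9092 km/s.
On the transfer ellipse at r₁, vis-viva gives v_p = √[μ(2/r₁ − 1/a_t)] = 9.0039 km/s.
First burn Δv₁ = |v_p − v₁| = 2.0947 km/s.
At r₂, v₂ = √(μ/r₂) = 2.9122 km/s.
Transfer-orbit speed at r₂: v_a = √[μ(2/r₂ − 1/a_t)] = 1.5996 km/s.
Second burn Δv₂ = |v₂ − v_a| = 1.3126 km/s.
Total Δv = Δv₁ + Δv₂ = 3.407 km/s.

Δv = 3.41 km/s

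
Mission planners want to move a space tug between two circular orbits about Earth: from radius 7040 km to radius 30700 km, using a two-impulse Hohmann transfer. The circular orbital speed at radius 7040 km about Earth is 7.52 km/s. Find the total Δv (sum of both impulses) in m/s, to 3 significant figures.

Δv = 3470 m/s

From the circular-orbit relation v² = μ/r at r = 7040 km: μ = v²r = (7.52)² × 7040 = 3.98115×10^5 km³/s².
Transfer-ellipse semi-major axis a_t = (r₁ + r₂)/2 = (7040 + 30700)/2 = 18870 km.
At r₁ the circular-orbit speed is v₁ = √(μ/r₁) = 7.5200 km/s.
On the transfer ellipse at r₁, vis-viva gives v_p = √[μ(2/r₁ − 1/a_t)] = 9.5918 km/s.
First burn Δv₁ = |v_p − v₁| = 2.0718 km/s.
At r₂, v₂ = √(μ/r₂) = 3.6011 km/s.
Transfer-orbit speed at r₂: v_a = √[μ(2/r₂ − 1/a_t)] = 2.1996 km/s.
Second burn Δv₂ = |v₂ − v_a| = 1.4015 km/s.
Total Δv = Δv₁ + Δv₂ = 3.473 km/s.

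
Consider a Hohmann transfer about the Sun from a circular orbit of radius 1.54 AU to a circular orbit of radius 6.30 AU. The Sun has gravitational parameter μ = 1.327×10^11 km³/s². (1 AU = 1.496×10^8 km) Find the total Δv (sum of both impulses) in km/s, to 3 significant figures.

In km: r₁ = 1.54 × 1.496×10^8 = 2.30384×10^8 km; r₂ = 6.30 × 1.496×10^8 = 9.4248×10^8 km.
The Hohmann ellipse has a_t = (r₁ + r₂)/2 = 5.86432×10^8 km.
Circular speed at r₁: v₁ = √(μ/r₁) = √(1.327×10^11/2.30384×10^8) = 23.9999 km/s.
Transfer-orbit speed at r₁ (vis-viva equation): v_p = √[μ(2/r₁ − 1/a_t)] = 30.4254 km/s.
First burn Δv₁ = |v_p − v₁| = 6.4255 km/s.
Circular speed at r₂: v₂ = √(μ/r₂) = 11.86586 km/s.
Transfer-orbit speed at r₂: v_a = √[μ(2/r₂ − 1/a_t)] = 7.437324 km/s.
Second burn Δv₂ = |v₂ − v_a| = 4.4285 km/s.
Δv = Δv₁ + Δv₂ = 6.4255 + 4.4285 = 10.85 km/s.

Δv = 10.9 km/s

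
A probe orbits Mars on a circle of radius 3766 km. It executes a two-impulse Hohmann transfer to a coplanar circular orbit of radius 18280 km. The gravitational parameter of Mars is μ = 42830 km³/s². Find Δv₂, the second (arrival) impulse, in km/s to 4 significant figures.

The Hohmann ellipse has a_t = (r₁ + r₂)/2 = 11023 km.
Circular speed at r = 18280 km: v_c = √(μ/r) = 1.5307 km/s.
Transfer-orbit speed at the same r (vis-viva, a = a_t): v_t = √[μ(2/r − 1/a_t)] = 0.89470 km/s.
Δv₂ = |v_t − v_c| = |0.89470 − 1.5307| = 0.6360 km/s.

Δv₂ = 0.6360 km/s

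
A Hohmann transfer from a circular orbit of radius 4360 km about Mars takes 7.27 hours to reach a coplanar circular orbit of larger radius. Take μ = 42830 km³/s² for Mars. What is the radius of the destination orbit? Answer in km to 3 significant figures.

Transfer time t = 7.27 hours = 26172 s, and t = π√(a_t³/μ).
So a_t = (μ t²/π²)^(1/3) = (42830 × (26172)² / π²)^(1/3) = 14378 km.
Since a_t = (r₁ + r₂)/2, r₂ = 2a_t − r₁ = 2×14378 − 4360 = 24396 km.

r₂ = 24400 km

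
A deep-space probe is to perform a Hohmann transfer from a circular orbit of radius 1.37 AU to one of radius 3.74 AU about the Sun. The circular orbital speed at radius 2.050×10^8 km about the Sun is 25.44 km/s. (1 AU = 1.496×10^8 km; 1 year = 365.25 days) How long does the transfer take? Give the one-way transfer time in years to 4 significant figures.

t = 2.042 years

From the circular-orbit relation v² = μ/r at r = 2.050×10^8 km: μ = v²r = (25.44)² × 2.050×10^8 = 1.32675×10^11 km³/s².
In km: r₁ = 1.37 × 1.496×10^8 = 2.04952×10^8 km; r₂ = 3.74 × 1.496×10^8 = 5.59504×10^8 km.
Transfer-ellipse semi-major axis a_t = (r₁ + r₂)/2 = (2.04952×10^8 + 5.59504×10^8)/2 = 3.82228×10^8 km.
Transfer time t = π√(a_t³/μ) = π√((3.82228×10^8)³ / 1.32675×10^11) = 6.445×10^7 s.
Converting: 6.445×10^7 s ÷ 3.15576×10^7 s/year (365.25 × 86400) = 2.042 years.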